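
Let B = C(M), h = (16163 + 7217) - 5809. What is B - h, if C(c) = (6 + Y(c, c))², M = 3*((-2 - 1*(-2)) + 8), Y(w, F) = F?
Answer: -16671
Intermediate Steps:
M = 24 (M = 3*((-2 + 2) + 8) = 3*(0 + 8) = 3*8 = 24)
C(c) = (6 + c)²
h = 17571 (h = 23380 - 5809 = 17571)
B = 900 (B = (6 + 24)² = 30² = 900)
B - h = 900 - 1*17571 = 900 - 17571 = -16671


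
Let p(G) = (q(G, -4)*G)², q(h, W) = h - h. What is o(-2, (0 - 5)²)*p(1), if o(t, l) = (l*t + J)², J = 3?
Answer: 0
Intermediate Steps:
q(h, W) = 0
o(t, l) = (3 + l*t)² (o(t, l) = (l*t + 3)² = (3 + l*t)²)
p(G) = 0 (p(G) = (0*G)² = 0² = 0)
o(-2, (0 - 5)²)*p(1) = (3 + (0 - 5)²*(-2))²*0 = (3 + (-5)²*(-2))²*0 = (3 + 25*(-2))²*0 = (3 - 50)²*0 = (-47)²*0 = 2209*0 = 0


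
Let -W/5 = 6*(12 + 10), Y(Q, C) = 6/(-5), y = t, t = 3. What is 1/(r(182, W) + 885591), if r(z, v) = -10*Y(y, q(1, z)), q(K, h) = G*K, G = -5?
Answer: 1/885603 ≈ 1.1292e-6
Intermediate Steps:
y = 3
q(K, h) = -5*K
Y(Q, C) = -6/5 (Y(Q, C) = 6*(-1/5) = -6/5)
W = -660 (W = -30*(12 + 10) = -30*22 = -5*132 = -660)
r(z, v) = 12 (r(z, v) = -10*(-6/5) = 12)
1/(r(182, W) + 885591) = 1/(12 + 885591) = 1/885603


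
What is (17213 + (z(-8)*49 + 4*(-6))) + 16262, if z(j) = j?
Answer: 33059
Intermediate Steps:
(17213 + (z(-8)*49 + 4*(-6))) + 16262 = (17213 + (-8*49 + 4*(-6))) + 16262 = (17213 + (-392 - 24)) + 16262 = (17213 - 416) + 16262 = 16797 + 16262 = 33059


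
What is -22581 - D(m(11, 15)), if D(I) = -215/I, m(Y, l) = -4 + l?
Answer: -248176/11 ≈ -22561.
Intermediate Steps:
-22581 - D(m(11, 15)) = -22581 - (-215)/(-4 + 15) = -22581 - (-215)/11 = -22581 - 1*(-215/11) = -22581 + 215/11 = -248176/11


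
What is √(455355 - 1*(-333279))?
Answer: 3*√87626 ≈ 888.05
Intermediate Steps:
√(455355 - 1*(-333279)) = √(455355 + 333279) = √788634 = 3*√87626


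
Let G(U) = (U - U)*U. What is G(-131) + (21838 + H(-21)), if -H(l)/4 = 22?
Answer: 21750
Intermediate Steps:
H(l) = -88 (H(l) = -4*22 = -88)
G(U) = 0 (G(U) = 0*U = 0)
G(-131) + (21838 + H(-21)) = 0 + (21838 - 88) = 0 + 21750 = 21750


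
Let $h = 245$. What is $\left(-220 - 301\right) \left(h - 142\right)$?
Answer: $-53663$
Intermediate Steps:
$\left(-220 - 301\right) \left(h - 142\right) = \left(-220 - 301\right) \left(245 - 142\right) = \left(-521\right) 103 = -53663$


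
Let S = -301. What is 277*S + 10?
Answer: -83367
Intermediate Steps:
277*S + 10 = 277*(-301) + 10 = -83377 + 10 = -83367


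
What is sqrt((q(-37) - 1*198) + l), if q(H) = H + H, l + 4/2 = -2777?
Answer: 3*I*sqrt(339) ≈ 55.236*I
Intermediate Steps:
l = -2779 (l = -2 - 2777 = -2779)
q(H) = 2*H
sqrt((q(-37) - 1*198) + l) = sqrt((2*(-37) - 1*198) - 2779) = sqrt((-74 - 198) - 2779) = sqrt(-272 - 2779) = sqrt(-3051) = 3*I*sqrt(339)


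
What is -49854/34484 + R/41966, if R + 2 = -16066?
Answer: -661565469/361788886 ≈ -1.8286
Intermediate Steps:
R = -16068 (R = -2 - 16066 = -16068)
-49854/34484 + R/41966 = -49854/34484 - 16068/41966 = -49854*1/34484 - 16068*1/41966 = -24927/17242 - 8034/20983 = -661565469/361788886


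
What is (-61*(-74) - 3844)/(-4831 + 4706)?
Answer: -134/25 ≈ -5.3600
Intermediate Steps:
(-61*(-74) - 3844)/(-4831 + 4706) = (4514 - 3844)/(-125) = 670*(-1/125) = -134/25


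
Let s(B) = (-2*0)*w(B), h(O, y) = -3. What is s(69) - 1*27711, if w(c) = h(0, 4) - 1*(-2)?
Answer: -27711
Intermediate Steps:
w(c) = -1 (w(c) = -3 - 1*(-2) = -3 + 2 = -1)
s(B) = 0 (s(B) = -2*0*(-1) = 0*(-1) = 0)
s(69) - 1*27711 = 0 - 1*27711 = 0 - 27711 = -27711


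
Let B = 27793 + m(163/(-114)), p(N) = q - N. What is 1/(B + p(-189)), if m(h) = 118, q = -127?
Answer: 1/27973 ≈ 3.5749e-5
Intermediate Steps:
p(N) = -127 - N
B = 27911 (B = 27793 + 118 = 27911)
1/(B + p(-189)) = 1/(27911 + (-127 - 1*(-189))) = 1/(27911 + (-127 + 189)) = 1/(27911 + 62) = 1/27973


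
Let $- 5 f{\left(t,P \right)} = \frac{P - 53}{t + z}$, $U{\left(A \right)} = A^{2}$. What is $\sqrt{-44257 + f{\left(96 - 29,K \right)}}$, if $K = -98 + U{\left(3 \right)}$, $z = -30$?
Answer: $\frac{i \sqrt{1514669555}}{185} \approx 210.37 i$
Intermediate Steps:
$K = -89$ ($K = -98 + 3^{2} = -98 + 9 = -89$)
$f{\left(t,P \right)} = - \frac{-53 + P}{5 \left(-30 + t\right)}$ ($f{\left(t,P \right)} = - \frac{\left(P - 53\right) \frac{1}{t - 30}}{5} = - \frac{\left(P - 53\right) \frac{1}{-30 + t}}{5} = - \frac{\left(-53 + P\right) \frac{1}{-30 + t}}{5} = - \frac{\frac{1}{-30 + t} \left(-53 + P\right)}{5} = - \frac{-53 + P}{5 \left(-30 + t\right)}$)
$\sqrt{-44257 + f{\left(96 - 29,K \right)}} = \sqrt{-44257 + \frac{53 - -89}{5 \left(-30 + \left(96 - 29\right)\right)}} = \sqrt{-44257 + \frac{53 + 89}{5 \left(-30 + 67\right)}} = \sqrt{-44257 + \frac{1}{5} \cdot \frac{1}{37} \cdot 142} = \sqrt{-44257 + \frac{142}{185}} = \sqrt{- \frac{8187403}{185}} = \frac{i \sqrt{1514669555}}{185}$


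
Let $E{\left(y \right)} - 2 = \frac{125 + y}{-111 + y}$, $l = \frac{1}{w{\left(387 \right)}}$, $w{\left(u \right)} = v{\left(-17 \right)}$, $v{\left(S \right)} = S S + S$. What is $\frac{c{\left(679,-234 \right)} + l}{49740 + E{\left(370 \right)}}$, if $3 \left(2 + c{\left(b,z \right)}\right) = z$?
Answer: $- \frac{5635581}{3504359056} \approx -0.0016082$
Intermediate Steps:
$c{\left(b,z \right)} = -2 + \frac{z}{3}$
$v{\left(S \right)} = S + S^{2}$ ($v{\left(S \right)} = S^{2} + S = S + S^{2}$)
$w{\left(u \right)} = 272$ ($w{\left(u \right)} = - 17 \left(1 - 17\right) = \left(-17\right) \left(-16\right) = 272$)
$l = \frac{1}{272} \approx 0.0036765$
$E{\left(y \right)} = 2 + \frac{125 + y}{-111 + y}$
$\frac{c{\left(679,-234 \right)} + l}{49740 + E{\left(370 \right)}} = \frac{\left(-2 + \frac{1}{3} \left(-234\right)\right) + \frac{1}{272}}{49740 + \frac{-97 + 3 \cdot 370}{-111 + 370}} = \frac{\left(-2 - 78\right) + \frac{1}{272}}{49740 + \frac{-97 + 1110}{259}} = \frac{-80 + \frac{1}{272}}{49740 + \frac{1}{259} \cdot 1013} = - \frac{21759}{272 \left(49740 + \frac{1013}{259}\right)} = - \frac{21759}{272 \cdot \frac{12883673}{259}} = \left(- \frac{21759}{272}\right) \frac{259}{12883673} = - \frac{5635581}{3504359056}$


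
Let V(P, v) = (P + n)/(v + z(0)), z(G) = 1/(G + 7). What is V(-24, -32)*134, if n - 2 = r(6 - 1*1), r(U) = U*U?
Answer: -2814/223 ≈ -12.619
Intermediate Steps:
r(U) = U**2
z(G) = 1/(7 + G)
n = 27 (n = 2 + (6 - 1*1)**2 = 2 + (6 - 1)**2 = 2 + 5**2 = 2 + 25 = 27)
V(P, v) = (27 + P)/(1/7 + v) (V(P, v) = (P + 27)/(v + 1/(7 + 0)) = (27 + P)/(v + 1/7) = (27 + P)/(1/7 + v))
V(-24, -32)*134 = (7*(27 - 24)/(1 + 7*(-32)))*134 = (7*3/(1 - 224))*134 = (7*3/(-223))*134 = (7*(-1/223)*3)*134 = -21/223*134 = -2814/223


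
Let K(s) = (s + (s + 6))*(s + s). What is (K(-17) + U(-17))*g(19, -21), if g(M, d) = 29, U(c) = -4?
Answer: 27492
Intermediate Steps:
K(s) = 2*s*(6 + 2*s) (K(s) = (s + (6 + s))*(2*s) = (6 + 2*s)*(2*s) = 2*s*(6 + 2*s))
(K(-17) + U(-17))*g(19, -21) = (4*(-17)*(3 - 17) - 4)*29 = (4*(-17)*(-14) - 4)*29 = (952 - 4)*29 = 948*29 = 27492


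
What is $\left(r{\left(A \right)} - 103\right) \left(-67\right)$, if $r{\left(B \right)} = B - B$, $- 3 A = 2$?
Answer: $6901$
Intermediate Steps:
$A = - \frac{2}{3}$ ($A = \left(- \frac{1}{3}\right) 2 = - \frac{2}{3} \approx -0.66667$)
$r{\left(B \right)} = 0$
$\left(r{\left(A \right)} - 103\right) \left(-67\right) = \left(0 - 103\right) \left(-67\right) = \left(-103\right) \left(-67\right) = 6901$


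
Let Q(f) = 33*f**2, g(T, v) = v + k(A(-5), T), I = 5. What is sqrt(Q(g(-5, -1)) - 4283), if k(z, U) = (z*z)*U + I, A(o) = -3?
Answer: sqrt(51190) ≈ 226.25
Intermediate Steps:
k(z, U) = 5 + U*z**2 (k(z, U) = (z*z)*U + 5 = z**2*U + 5 = U*z**2 + 5 = 5 + U*z**2)
g(T, v) = 5 + v + 9*T (g(T, v) = v + (5 + T*(-3)**2) = v + (5 + T*9) = v + (5 + 9*T) = 5 + v + 9*T)
sqrt(Q(g(-5, -1)) - 4283) = sqrt(33*(5 - 1 + 9*(-5))**2 - 4283) = sqrt(33*(5 - 1 - 45)**2 - 4283) = sqrt(33*(-41)**2 - 4283) = sqrt(33*1681 - 4283) = sqrt(55473 - 4283) = sqrt(51190)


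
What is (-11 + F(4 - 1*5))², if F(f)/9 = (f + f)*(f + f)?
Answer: 625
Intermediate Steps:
F(f) = 36*f² (F(f) = 9*((f + f)*(f + f)) = 9*((2*f)*(2*f)) = 9*(4*f²) = 36*f²)
(-11 + F(4 - 1*5))² = (-11 + 36*(4 - 1*5)²)² = (-11 + 36*(4 - 5)²)² = (-11 + 36*(-1)²)² = (-11 + 36*1)² = (-11 + 36)² = 25² = 625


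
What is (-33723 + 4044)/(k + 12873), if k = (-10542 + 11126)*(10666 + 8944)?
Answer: -29679/11465113 ≈ -0.0025886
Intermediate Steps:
k = 11452240 (k = 584*19610 = 11452240)
(-33723 + 4044)/(k + 12873) = (-33723 + 4044)/(11452240 + 12873) = -29679/11465113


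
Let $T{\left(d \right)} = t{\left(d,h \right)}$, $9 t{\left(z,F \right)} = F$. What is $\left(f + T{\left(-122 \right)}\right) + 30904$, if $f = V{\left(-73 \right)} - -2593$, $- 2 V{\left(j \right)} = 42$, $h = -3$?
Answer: $\frac{100427}{3} \approx 33476.0$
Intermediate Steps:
$V{\left(j \right)} = -21$ ($V{\left(j \right)} = \left(- \frac{1}{2}\right) 42 = -21$)
$t{\left(z,F \right)} = \frac{F}{9}$
$f = 2572$ ($f = -21 - -2593 = -21 + 2593 = 2572$)
$T{\left(d \right)} = - \frac{1}{3}$ ($T{\left(d \right)} = \frac{1}{9} \left(-3\right) = - \frac{1}{3}$)
$\left(f + T{\left(-122 \right)}\right) + 30904 = \left(2572 - \frac{1}{3}\right) + 30904 = \frac{7715}{3} + 30904 = \frac{100427}{3}$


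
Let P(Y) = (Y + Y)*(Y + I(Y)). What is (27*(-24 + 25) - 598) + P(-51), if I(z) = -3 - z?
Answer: -265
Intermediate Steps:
P(Y) = -6*Y (P(Y) = (Y + Y)*(Y + (-3 - Y)) = (2*Y)*(-3) = -6*Y)
(27*(-24 + 25) - 598) + P(-51) = (27*(-24 + 25) - 598) - 6*(-51) = (27*1 - 598) + 306 = (27 - 598) + 306 = -571 + 306 = -265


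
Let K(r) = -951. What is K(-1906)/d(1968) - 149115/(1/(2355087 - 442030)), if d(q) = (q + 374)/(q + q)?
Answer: -334045895995473/1171 ≈ -2.8527e+11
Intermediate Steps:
d(q) = (374 + q)/(2*q) (d(q) = (374 + q)/((2*q)) = (374 + q)*(1/(2*q)) = (374 + q)/(2*q))
K(-1906)/d(1968) - 149115/(1/(2355087 - 442030)) = -951*3936/(374 + 1968) - 149115/(1/(2355087 - 442030)) = -951/((1/2)*(1/1968)*2342) - 149115/(1/1913057) = -951/1171/1968 - 149115/1/1913057 = -951*1968/1171 - 149115*1913057 = -1871568/1171 - 285265494555 = -334045895995473/1171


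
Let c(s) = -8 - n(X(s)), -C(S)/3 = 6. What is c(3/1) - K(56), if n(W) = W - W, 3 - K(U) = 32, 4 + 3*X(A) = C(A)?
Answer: 21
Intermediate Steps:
C(S) = -18 (C(S) = -3*6 = -18)
X(A) = -22/3 (X(A) = -4/3 + (⅓)*(-18) = -4/3 - 6 = -22/3)
K(U) = -29 (K(U) = 3 - 1*32 = 3 - 32 = -29)
n(W) = 0
c(s) = -8 (c(s) = -8 - 1*0 = -8 + 0 = -8)
c(3/1) - K(56) = -8 - 1*(-29) = -8 + 29 = 21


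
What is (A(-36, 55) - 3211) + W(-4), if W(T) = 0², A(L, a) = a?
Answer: -3156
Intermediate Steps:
W(T) = 0
(A(-36, 55) - 3211) + W(-4) = (55 - 3211) + 0 = -3156 + 0 = -3156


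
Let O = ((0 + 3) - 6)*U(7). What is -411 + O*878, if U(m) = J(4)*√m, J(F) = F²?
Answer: -411 - 42144*√7 ≈ -1.1191e+5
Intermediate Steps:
U(m) = 16*√m (U(m) = 4²*√m = 16*√m)
O = -48*√7 (O = ((0 + 3) - 6)*(16*√7) = (3 - 6)*(16*√7) = -48*√7 ≈ -127.00)
-411 + O*878 = -411 - 48*√7*878 = -411 - 42144*√7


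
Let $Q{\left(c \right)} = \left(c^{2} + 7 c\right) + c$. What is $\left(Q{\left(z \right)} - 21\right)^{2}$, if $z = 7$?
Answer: $7056$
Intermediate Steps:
$Q{\left(c \right)} = c^{2} + 8 c$
$\left(Q{\left(z \right)} - 21\right)^{2} = \left(7 \left(8 + 7\right) - 21\right)^{2} = \left(7 \cdot 15 - 21\right)^{2} = \left(105 - 21\right)^{2} = 84^{2} = 7056$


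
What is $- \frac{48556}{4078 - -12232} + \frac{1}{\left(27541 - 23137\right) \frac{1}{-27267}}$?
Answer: $- \frac{109760899}{11971540} \approx -9.1685$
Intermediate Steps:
$- \frac{48556}{4078 - -12232} + \frac{1}{\left(27541 - 23137\right) \frac{1}{-27267}} = - \frac{48556}{4078 + 12232} + \frac{1}{4404 \left(- \frac{1}{27267}\right)} = - \frac{48556}{16310} + \frac{1}{4404} \left(-27267\right) = \left(-48556\right) \frac{1}{16310} - \frac{9089}{1468} = - \frac{24278}{8155} - \frac{9089}{1468} = - \frac{109760899}{11971540}$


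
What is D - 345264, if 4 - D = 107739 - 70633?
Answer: -382366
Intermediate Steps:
D = -37102 (D = 4 - (107739 - 70633) = 4 - 1*37106 = 4 - 37106 = -37102)
D - 345264 = -37102 - 345264 = -382366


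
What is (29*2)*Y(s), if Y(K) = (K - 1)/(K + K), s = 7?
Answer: 174/7 ≈ 24.857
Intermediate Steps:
Y(K) = (-1 + K)/(2*K) (Y(K) = (-1 + K)/((2*K)) = (-1 + K)*(1/(2*K)) = (-1 + K)/(2*K))
(29*2)*Y(s) = (29*2)*((1/2)*(-1 + 7)/7) = 58*((1/2)*(1/7)*6) = 58*(3/7) = 174/7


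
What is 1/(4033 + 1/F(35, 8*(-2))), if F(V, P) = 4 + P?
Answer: 12/48395 ≈ 0.00024796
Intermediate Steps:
1/(4033 + 1/F(35, 8*(-2))) = 1/(4033 + 1/(4 + 8*(-2))) = 1/(4033 + 1/(4 - 16)) = 1/(4033 + 1/(-12)) = 1/(4033 - 1/12) = 1/(48395/12) = 12/48395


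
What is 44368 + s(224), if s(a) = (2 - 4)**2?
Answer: 44372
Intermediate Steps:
s(a) = 4 (s(a) = (-2)**2 = 4)
44368 + s(224) = 44368 + 4 = 44372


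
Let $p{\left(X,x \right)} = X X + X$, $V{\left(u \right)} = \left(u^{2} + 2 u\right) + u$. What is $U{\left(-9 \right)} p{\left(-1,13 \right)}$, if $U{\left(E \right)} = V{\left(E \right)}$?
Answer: $0$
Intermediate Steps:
$V{\left(u \right)} = u^{2} + 3 u$
$p{\left(X,x \right)} = X + X^{2}$ ($p{\left(X,x \right)} = X^{2} + X = X + X^{2}$)
$U{\left(E \right)} = E \left(3 + E\right)$
$U{\left(-9 \right)} p{\left(-1,13 \right)} = - 9 \left(3 - 9\right) \left(- (1 - 1)\right) = \left(-9\right) \left(-6\right) \left(\left(-1\right) 0\right) = 54 \cdot 0 = 0$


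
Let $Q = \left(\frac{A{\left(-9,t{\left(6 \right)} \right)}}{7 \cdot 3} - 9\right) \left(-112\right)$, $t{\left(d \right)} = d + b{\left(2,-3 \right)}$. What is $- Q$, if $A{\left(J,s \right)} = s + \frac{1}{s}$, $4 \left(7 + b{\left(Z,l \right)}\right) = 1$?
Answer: $- \frac{9172}{9} \approx -1019.1$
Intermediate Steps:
$b{\left(Z,l \right)} = - \frac{27}{4}$ ($b{\left(Z,l \right)} = -7 + \frac{1}{4} \cdot 1 = -7 + \frac{1}{4} = - \frac{27}{4}$)
$t{\left(d \right)} = - \frac{27}{4} + d$ ($t{\left(d \right)} = d - \frac{27}{4} = - \frac{27}{4} + d$)
$Q = \frac{9172}{9}$ ($Q = \left(\frac{\left(- \frac{27}{4} + 6\right) + \frac{1}{- \frac{27}{4} + 6}}{7 \cdot 3} - 9\right) \left(-112\right) = \left(\frac{- \frac{3}{4} + \frac{1}{- \frac{3}{4}}}{21} - 9\right) \left(-112\right) = \left(\left(- \frac{3}{4} - \frac{4}{3}\right) \frac{1}{21} - 9\right) \left(-112\right) = \left(\left(- \frac{25}{12}\right) \frac{1}{21} - 9\right) \left(-112\right) = \left(- \frac{25}{252} - 9\right) \left(-112\right) = \left(- \frac{2293}{252}\right) \left(-112\right) = \frac{9172}{9} \approx 1019.1$)
$- Q = \left(-1\right) \frac{9172}{9} = - \frac{9172}{9}$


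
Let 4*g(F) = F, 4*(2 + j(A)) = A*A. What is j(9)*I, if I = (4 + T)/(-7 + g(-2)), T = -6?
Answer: 73/15 ≈ 4.8667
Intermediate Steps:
j(A) = -2 + A²/4 (j(A) = -2 + (A*A)/4 = -2 + A²/4)
g(F) = F/4
I = 4/15 (I = (4 - 6)/(-7 + (¼)*(-2)) = -2/(-7 - ½) = -2/(-15/2) = -2*(-2/15) = 4/15 ≈ 0.26667)
j(9)*I = (-2 + (¼)*9²)*(4/15) = (-2 + (¼)*81)*(4/15) = (-2 + 81/4)*(4/15) = (73/4)*(4/15) = 73/15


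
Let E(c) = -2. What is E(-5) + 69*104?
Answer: 7174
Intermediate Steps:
E(-5) + 69*104 = -2 + 69*104 = -2 + 7176 = 7174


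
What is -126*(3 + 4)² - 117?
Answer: -6291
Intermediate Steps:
-126*(3 + 4)² - 117 = -126*7² - 117 = -126*49 - 117 = -6174 - 117 = -6291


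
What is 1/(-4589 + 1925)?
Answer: -1/2664 ≈ -0.00037538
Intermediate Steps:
1/(-4589 + 1925) = 1/(-2664) = -1/2664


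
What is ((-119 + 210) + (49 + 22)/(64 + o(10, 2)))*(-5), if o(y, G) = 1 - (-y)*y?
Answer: -15086/33 ≈ -457.15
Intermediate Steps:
o(y, G) = 1 + y² (o(y, G) = 1 - (-1)*y² = 1 + y²)
((-119 + 210) + (49 + 22)/(64 + o(10, 2)))*(-5) = ((-119 + 210) + (49 + 22)/(64 + (1 + 10²)))*(-5) = (91 + 71/(64 + (1 + 100)))*(-5) = (91 + 71/(64 + 101))*(-5) = (91 + 71/165)*(-5) = (15086/165)*(-5) = -15086/33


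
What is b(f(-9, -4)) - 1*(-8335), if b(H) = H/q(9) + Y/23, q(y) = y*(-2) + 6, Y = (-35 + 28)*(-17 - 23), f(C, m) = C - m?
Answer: 2303935/276 ≈ 8347.6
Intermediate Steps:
Y = 280 (Y = -7*(-40) = 280)
q(y) = 6 - 2*y (q(y) = -2*y + 6 = 6 - 2*y)
b(H) = 280/23 - H/12 (b(H) = H/(6 - 2*9) + 280/23 = H/(6 - 18) + 280*(1/23) = H/(-12) + 280/23 = H*(-1/12) + 280/23 = -H/12 + 280/23 = 280/23 - H/12)
b(f(-9, -4)) - 1*(-8335) = (280/23 - (-9 - 1*(-4))/12) - 1*(-8335) = (280/23 - (-9 + 4)/12) + 8335 = (280/23 - 1/12*(-5)) + 8335 = (280/23 + 5/12) + 8335 = 3475/276 + 8335 = 2303935/276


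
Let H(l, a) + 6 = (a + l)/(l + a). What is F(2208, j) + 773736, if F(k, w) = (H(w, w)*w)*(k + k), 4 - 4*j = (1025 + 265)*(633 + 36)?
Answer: 4764566856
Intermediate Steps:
j = -431503/2 (j = 1 - (1025 + 265)*(633 + 36)/4 = 1 - 645*669/2 = 1 - ¼*863010 = 1 - 431505/2 = -431503/2 ≈ -2.1575e+5)
H(l, a) = -5 (H(l, a) = -6 + (a + l)/(l + a) = -6 + (a + l)/(a + l) = -6 + 1 = -5)
F(k, w) = -10*k*w (F(k, w) = (-5*w)*(k + k) = (-5*w)*(2*k) = -10*k*w)
F(2208, j) + 773736 = -10*2208*(-431503/2) + 773736 = 4763793120 + 773736 = 4764566856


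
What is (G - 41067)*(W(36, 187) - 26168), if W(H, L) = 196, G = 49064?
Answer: -207698084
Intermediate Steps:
(G - 41067)*(W(36, 187) - 26168) = (49064 - 41067)*(196 - 26168) = 7997*(-25972) = -207698084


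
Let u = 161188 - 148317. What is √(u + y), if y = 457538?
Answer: √470409 ≈ 685.86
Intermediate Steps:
u = 12871
√(u + y) = √(12871 + 457538) = √470409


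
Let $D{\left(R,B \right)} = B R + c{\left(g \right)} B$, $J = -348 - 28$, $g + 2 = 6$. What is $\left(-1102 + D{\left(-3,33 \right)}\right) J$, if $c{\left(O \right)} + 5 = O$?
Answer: $463984$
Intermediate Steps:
$g = 4$ ($g = -2 + 6 = 4$)
$J = -376$
$c{\left(O \right)} = -5 + O$
$D{\left(R,B \right)} = - B + B R$ ($D{\left(R,B \right)} = B R + \left(-5 + 4\right) B = B R - B = - B + B R$)
$\left(-1102 + D{\left(-3,33 \right)}\right) J = \left(-1102 + 33 \left(-1 - 3\right)\right) \left(-376\right) = \left(-1102 + 33 \left(-4\right)\right) \left(-376\right) = \left(-1102 - 132\right) \left(-376\right) = \left(-1234\right) \left(-376\right) = 463984$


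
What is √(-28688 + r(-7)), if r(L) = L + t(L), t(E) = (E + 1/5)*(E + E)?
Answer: I*√714995/5 ≈ 169.11*I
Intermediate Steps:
t(E) = 2*E*(⅕ + E) (t(E) = (E + ⅕)*(2*E) = (⅕ + E)*(2*E) = 2*E*(⅕ + E))
r(L) = L + 2*L*(1 + 5*L)/5
√(-28688 + r(-7)) = √(-28688 + (⅕)*(-7)*(7 + 10*(-7))) = √(-28688 + (⅕)*(-7)*(7 - 70)) = √(-28688 + (⅕)*(-7)*(-63)) = √(-28688 + 441/5) = √(-142999/5) = I*√714995/5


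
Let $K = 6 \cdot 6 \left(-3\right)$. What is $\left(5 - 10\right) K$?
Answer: $540$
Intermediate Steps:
$K = -108$ ($K = 36 \left(-3\right) = -108$)
$\left(5 - 10\right) K = \left(5 - 10\right) \left(-108\right) = \left(-5\right) \left(-108\right) = 540$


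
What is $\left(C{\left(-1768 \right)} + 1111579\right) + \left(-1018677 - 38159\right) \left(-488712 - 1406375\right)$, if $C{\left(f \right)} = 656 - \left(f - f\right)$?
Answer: $2002797276967$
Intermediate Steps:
$C{\left(f \right)} = 656$ ($C{\left(f \right)} = 656 - 0 = 656 + 0 = 656$)
$\left(C{\left(-1768 \right)} + 1111579\right) + \left(-1018677 - 38159\right) \left(-488712 - 1406375\right) = \left(656 + 1111579\right) + \left(-1018677 - 38159\right) \left(-488712 - 1406375\right) = 1112235 - -2002796164732 = 1112235 + 2002796164732 = 2002797276967$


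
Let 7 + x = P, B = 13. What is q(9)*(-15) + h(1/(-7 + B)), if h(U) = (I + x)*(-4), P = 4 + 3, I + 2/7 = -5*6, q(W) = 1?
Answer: 743/7 ≈ 106.14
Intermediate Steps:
I = -212/7 (I = -2/7 - 5*6 = -2/7 - 30 = -212/7 ≈ -30.286)
P = 7
x = 0 (x = -7 + 7 = 0)
h(U) = 848/7 (h(U) = (-212/7 + 0)*(-4) = -212/7*(-4) = 848/7)
q(9)*(-15) + h(1/(-7 + B)) = 1*(-15) + 848/7 = -15 + 848/7 = 743/7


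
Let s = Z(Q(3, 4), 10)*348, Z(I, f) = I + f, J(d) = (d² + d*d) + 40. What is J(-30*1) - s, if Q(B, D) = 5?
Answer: -3380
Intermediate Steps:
J(d) = 40 + 2*d² (J(d) = (d² + d²) + 40 = 2*d² + 40 = 40 + 2*d²)
s = 5220 (s = (5 + 10)*348 = 15*348 = 5220)
J(-30*1) - s = (40 + 2*(-30*1)²) - 1*5220 = (40 + 2*(-30)²) - 5220 = (40 + 2*900) - 5220 = (40 + 1800) - 5220 = 1840 - 5220 = -3380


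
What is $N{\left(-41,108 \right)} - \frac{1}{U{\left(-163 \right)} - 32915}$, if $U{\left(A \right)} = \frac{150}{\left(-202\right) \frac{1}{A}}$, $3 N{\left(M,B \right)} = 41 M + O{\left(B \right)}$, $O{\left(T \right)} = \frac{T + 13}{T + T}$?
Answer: $- \frac{601121049901}{1073149560} \approx -560.15$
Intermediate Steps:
$O{\left(T \right)} = \frac{13 + T}{2 T}$
$N{\left(M,B \right)} = \frac{41 M}{3} + \frac{13 + B}{6 B}$ ($N{\left(M,B \right)} = \frac{41 M + \frac{13 + B}{2 B}}{3} = \frac{41 M}{3} + \frac{13 + B}{6 B}$)
$U{\left(A \right)} = - \frac{75 A}{101}$ ($U{\left(A \right)} = 150 \left(- \frac{A}{202}\right) = - \frac{75 A}{101}$)
$N{\left(-41,108 \right)} - \frac{1}{U{\left(-163 \right)} - 32915} = \frac{13 + 108 + 82 \cdot 108 \left(-41\right)}{6 \cdot 108} - \frac{1}{\left(- \frac{75}{101}\right) \left(-163\right) - 32915} = \frac{1}{6} \cdot \frac{1}{108} \left(13 + 108 - 363096\right) - \frac{1}{\frac{12225}{101} - 32915} = \frac{1}{6} \cdot \frac{1}{108} \left(-362975\right) - \frac{1}{- \frac{3312190}{101}} = - \frac{362975}{648} - - \frac{101}{3312190} = - \frac{362975}{648} + \frac{101}{3312190} = - \frac{601121049901}{1073149560}$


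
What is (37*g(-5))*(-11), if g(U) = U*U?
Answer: -10175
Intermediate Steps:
g(U) = U²
(37*g(-5))*(-11) = (37*(-5)²)*(-11) = (37*25)*(-11) = 925*(-11) = -10175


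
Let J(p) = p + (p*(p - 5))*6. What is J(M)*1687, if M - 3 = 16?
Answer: 2724505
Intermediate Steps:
M = 19 (M = 3 + 16 = 19)
J(p) = p + 6*p*(-5 + p) (J(p) = p + (p*(-5 + p))*6 = p + 6*p*(-5 + p))
J(M)*1687 = (19*(-29 + 6*19))*1687 = (19*(-29 + 114))*1687 = (19*85)*1687 = 1615*1687 = 2724505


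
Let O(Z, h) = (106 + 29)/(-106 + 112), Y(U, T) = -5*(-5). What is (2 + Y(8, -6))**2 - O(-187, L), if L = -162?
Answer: 1413/2 ≈ 706.50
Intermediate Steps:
Y(U, T) = 25
O(Z, h) = 45/2 (O(Z, h) = 135/6 = 135*(1/6) = 45/2)
(2 + Y(8, -6))**2 - O(-187, L) = (2 + 25)**2 - 1*45/2 = 27**2 - 45/2 = 729 - 45/2 = 1413/2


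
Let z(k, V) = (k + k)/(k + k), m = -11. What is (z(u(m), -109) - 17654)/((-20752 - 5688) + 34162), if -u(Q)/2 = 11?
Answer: -17653/7722 ≈ -2.2861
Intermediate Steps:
u(Q) = -22 (u(Q) = -2*11 = -22)
z(k, V) = 1 (z(k, V) = (2*k)/((2*k)) = (2*k)*(1/(2*k)) = 1)
(z(u(m), -109) - 17654)/((-20752 - 5688) + 34162) = (1 - 17654)/((-20752 - 5688) + 34162) = -17653/(-26440 + 34162) = -17653/7722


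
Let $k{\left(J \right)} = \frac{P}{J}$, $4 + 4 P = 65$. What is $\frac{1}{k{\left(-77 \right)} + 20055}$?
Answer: $\frac{308}{6176879} \approx 4.9863 \cdot 10^{-5}$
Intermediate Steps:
$P = \frac{61}{4}$ ($P = -1 + \frac{1}{4} \cdot 65 = -1 + \frac{65}{4} = \frac{61}{4} \approx 15.25$)
$k{\left(J \right)} = \frac{61}{4 J}$
$\frac{1}{k{\left(-77 \right)} + 20055} = \frac{1}{\frac{61}{4 \left(-77\right)} + 20055} = \frac{1}{\frac{61}{4} \left(- \frac{1}{77}\right) + 20055} = \frac{1}{- \frac{61}{308} + 20055} = \frac{1}{\frac{6176879}{308}} = \frac{308}{6176879}$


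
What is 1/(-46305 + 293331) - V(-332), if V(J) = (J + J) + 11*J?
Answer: 1066164217/247026 ≈ 4316.0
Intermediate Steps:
V(J) = 13*J (V(J) = 2*J + 11*J = 13*J)
1/(-46305 + 293331) - V(-332) = 1/(-46305 + 293331) - 13*(-332) = 1/247026 - 1*(-4316) = 1/247026 + 4316 = 1066164217/247026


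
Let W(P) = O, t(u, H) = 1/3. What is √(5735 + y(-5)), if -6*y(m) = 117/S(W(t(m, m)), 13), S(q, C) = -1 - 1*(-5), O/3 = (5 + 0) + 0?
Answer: √91682/4 ≈ 75.698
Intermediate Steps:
t(u, H) = ⅓
O = 15 (O = 3*((5 + 0) + 0) = 3*(5 + 0) = 3*5 = 15)
W(P) = 15
S(q, C) = 4 (S(q, C) = -1 + 5 = 4)
y(m) = -39/8 (y(m) = -39/(2*4) = -⅙*117/4 = -39/8)
√(5735 + y(-5)) = √(5735 - 39/8) = √(45841/8) = √91682/4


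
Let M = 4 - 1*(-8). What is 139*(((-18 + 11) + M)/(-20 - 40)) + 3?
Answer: -103/12 ≈ -8.5833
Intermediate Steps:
M = 12 (M = 4 + 8 = 12)
139*(((-18 + 11) + M)/(-20 - 40)) + 3 = 139*(((-18 + 11) + 12)/(-20 - 40)) + 3 = 139*((-7 + 12)/(-60)) + 3 = 139*(5*(-1/60)) + 3 = 139*(-1/12) + 3 = -139/12 + 3 = -103/12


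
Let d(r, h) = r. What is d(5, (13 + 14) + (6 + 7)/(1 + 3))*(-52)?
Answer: -260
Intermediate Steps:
d(5, (13 + 14) + (6 + 7)/(1 + 3))*(-52) = 5*(-52) = -260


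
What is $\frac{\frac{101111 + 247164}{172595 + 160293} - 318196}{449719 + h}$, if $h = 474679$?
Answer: $- \frac{105923281773}{307721001424} \approx -0.34422$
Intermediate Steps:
$\frac{\frac{101111 + 247164}{172595 + 160293} - 318196}{449719 + h} = \frac{\frac{101111 + 247164}{172595 + 160293} - 318196}{449719 + 474679} = \frac{\frac{348275}{332888} - 318196}{924398} = \left(348275 \cdot \frac{1}{332888} - 318196\right) \frac{1}{924398} = \left(\frac{348275}{332888} - 318196\right) \frac{1}{924398} = \left(- \frac{105923281773}{332888}\right) \frac{1}{924398} = - \frac{105923281773}{307721001424}$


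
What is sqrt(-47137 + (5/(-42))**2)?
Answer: I*sqrt(83149643)/42 ≈ 217.11*I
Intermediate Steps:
sqrt(-47137 + (5/(-42))**2) = sqrt(-47137 + (5*(-1/42))**2) = sqrt(-47137 + (-5/42)**2) = sqrt(-47137 + 25/1764) = sqrt(-83149643/1764) = I*sqrt(83149643)/42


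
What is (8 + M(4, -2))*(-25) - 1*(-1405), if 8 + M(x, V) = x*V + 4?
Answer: 1505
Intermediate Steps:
M(x, V) = -4 + V*x (M(x, V) = -8 + (x*V + 4) = -8 + (V*x + 4) = -8 + (4 + V*x) = -4 + V*x)
(8 + M(4, -2))*(-25) - 1*(-1405) = (8 + (-4 - 2*4))*(-25) - 1*(-1405) = (8 + (-4 - 8))*(-25) + 1405 = (8 - 12)*(-25) + 1405 = -4*(-25) + 1405 = 100 + 1405 = 1505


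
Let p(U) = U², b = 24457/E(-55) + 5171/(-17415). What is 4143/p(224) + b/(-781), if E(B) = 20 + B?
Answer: 667205863349/682449546240 ≈ 0.97766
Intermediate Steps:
b = -85219928/121905 (b = 24457/(20 - 55) + 5171/(-17415) = 24457/(-35) + 5171*(-1/17415) = 24457*(-1/35) - 5171/17415 = -24457/35 - 5171/17415 = -85219928/121905 ≈ -699.07)
4143/p(224) + b/(-781) = 4143/(224²) - 85219928/121905/(-781) = 4143/50176 - 85219928/121905*(-1/781) = 4143*(1/50176) + 85219928/95207805 = 4143/50176 + 85219928/95207805 = 667205863349/682449546240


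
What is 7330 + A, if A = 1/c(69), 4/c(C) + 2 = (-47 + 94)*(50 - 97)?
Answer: 27109/4 ≈ 6777.3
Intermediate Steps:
c(C) = -4/2211 (c(C) = 4/(-2 + (-47 + 94)*(50 - 97)) = 4/(-2 + 47*(-47)) = 4/(-2 - 2209) = 4/(-2211) = 4*(-1/2211) = -4/2211)
A = -2211/4 (A = 1/(-4/2211) = -2211/4 ≈ -552.75)
7330 + A = 7330 - 2211/4 = 27109/4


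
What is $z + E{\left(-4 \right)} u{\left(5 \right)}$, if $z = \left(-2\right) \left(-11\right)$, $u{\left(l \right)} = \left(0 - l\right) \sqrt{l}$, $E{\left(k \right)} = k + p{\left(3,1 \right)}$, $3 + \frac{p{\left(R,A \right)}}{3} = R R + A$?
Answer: $22 - 85 \sqrt{5} \approx -168.07$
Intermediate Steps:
$p{\left(R,A \right)} = -9 + 3 A + 3 R^{2}$ ($p{\left(R,A \right)} = -9 + 3 \left(R R + A\right) = -9 + 3 \left(R^{2} + A\right) = -9 + 3 \left(A + R^{2}\right) = -9 + \left(3 A + 3 R^{2}\right) = -9 + 3 A + 3 R^{2}$)
$E{\left(k \right)} = 21 + k$ ($E{\left(k \right)} = k + \left(-9 + 3 \cdot 1 + 3 \cdot 3^{2}\right) = k + \left(-9 + 3 + 3 \cdot 9\right) = k + \left(-9 + 3 + 27\right) = k + 21 = 21 + k$)
$u{\left(l \right)} = - l^{\frac{3}{2}}$ ($u{\left(l \right)} = - l \sqrt{l} = - l^{\frac{3}{2}}$)
$z = 22$
$z + E{\left(-4 \right)} u{\left(5 \right)} = 22 + \left(21 - 4\right) \left(- 5^{\frac{3}{2}}\right) = 22 + 17 \left(- 5 \sqrt{5}\right) = 22 - 85 \sqrt{5}$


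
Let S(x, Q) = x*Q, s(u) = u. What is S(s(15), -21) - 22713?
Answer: -23028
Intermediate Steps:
S(x, Q) = Q*x
S(s(15), -21) - 22713 = -21*15 - 22713 = -315 - 22713 = -23028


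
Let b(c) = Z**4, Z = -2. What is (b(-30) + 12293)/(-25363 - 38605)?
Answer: -12309/63968 ≈ -0.19242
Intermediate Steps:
b(c) = 16 (b(c) = (-2)**4 = 16)
(b(-30) + 12293)/(-25363 - 38605) = (16 + 12293)/(-25363 - 38605) = 12309/(-63968) = 12309*(-1/63968) = -12309/63968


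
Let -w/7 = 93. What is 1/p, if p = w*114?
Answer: -1/74214 ≈ -1.3475e-5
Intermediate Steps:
w = -651 (w = -7*93 = -651)
p = -74214 (p = -651*114 = -74214)
1/p = 1/(-74214) = -1/74214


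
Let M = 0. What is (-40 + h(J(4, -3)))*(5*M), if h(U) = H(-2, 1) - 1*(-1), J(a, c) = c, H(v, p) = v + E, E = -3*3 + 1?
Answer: 0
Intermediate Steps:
E = -8 (E = -9 + 1 = -8)
H(v, p) = -8 + v (H(v, p) = v - 8 = -8 + v)
h(U) = -9 (h(U) = (-8 - 2) - 1*(-1) = -10 + 1 = -9)
(-40 + h(J(4, -3)))*(5*M) = (-40 - 9)*(5*0) = -49*0 = 0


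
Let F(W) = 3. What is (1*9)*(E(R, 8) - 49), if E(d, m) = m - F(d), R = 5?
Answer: -396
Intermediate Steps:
E(d, m) = -3 + m (E(d, m) = m - 1*3 = m - 3 = -3 + m)
(1*9)*(E(R, 8) - 49) = (1*9)*((-3 + 8) - 49) = 9*(5 - 49) = 9*(-44) = -396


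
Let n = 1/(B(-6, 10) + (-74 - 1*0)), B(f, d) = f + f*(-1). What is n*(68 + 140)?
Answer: -104/37 ≈ -2.8108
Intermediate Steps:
B(f, d) = 0 (B(f, d) = f - f = 0)
n = -1/74 (n = 1/(0 + (-74 - 1*0)) = 1/(0 + (-74 + 0)) = 1/(0 - 74) = 1/(-74) = -1/74 ≈ -0.013514)
n*(68 + 140) = -(68 + 140)/74 = -1/74*208 = -104/37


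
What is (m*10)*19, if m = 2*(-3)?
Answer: -1140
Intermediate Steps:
m = -6
(m*10)*19 = -6*10*19 = -60*19 = -1140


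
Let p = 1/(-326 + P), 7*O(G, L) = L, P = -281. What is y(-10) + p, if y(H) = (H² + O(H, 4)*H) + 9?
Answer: 438854/4249 ≈ 103.28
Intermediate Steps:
O(G, L) = L/7
y(H) = 9 + H² + 4*H/7 (y(H) = (H² + ((⅐)*4)*H) + 9 = (H² + 4*H/7) + 9 = 9 + H² + 4*H/7)
p = -1/607 (p = 1/(-326 - 281) = 1/(-607) = -1/607 ≈ -0.0016474)
y(-10) + p = (9 + (-10)² + (4/7)*(-10)) - 1/607 = (9 + 100 - 40/7) - 1/607 = 723/7 - 1/607 = 438854/4249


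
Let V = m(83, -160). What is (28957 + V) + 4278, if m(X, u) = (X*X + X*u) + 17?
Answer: 26861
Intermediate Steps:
m(X, u) = 17 + X**2 + X*u (m(X, u) = (X**2 + X*u) + 17 = 17 + X**2 + X*u)
V = -6374 (V = 17 + 83**2 + 83*(-160) = 17 + 6889 - 13280 = -6374)
(28957 + V) + 4278 = (28957 - 6374) + 4278 = 22583 + 4278 = 26861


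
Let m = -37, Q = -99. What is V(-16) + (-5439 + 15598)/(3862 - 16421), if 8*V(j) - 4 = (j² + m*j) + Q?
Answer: 9375655/100472 ≈ 93.316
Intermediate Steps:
V(j) = -95/8 - 37*j/8 + j²/8 (V(j) = ½ + ((j² - 37*j) - 99)/8 = ½ + (-99 + j² - 37*j)/8 = ½ + (-99/8 - 37*j/8 + j²/8) = -95/8 - 37*j/8 + j²/8)
V(-16) + (-5439 + 15598)/(3862 - 16421) = (-95/8 - 37/8*(-16) + (⅛)*(-16)²) + (-5439 + 15598)/(3862 - 16421) = (-95/8 + 74 + (⅛)*256) + 10159/(-12559) = (-95/8 + 74 + 32) + 10159*(-1/12559) = 753/8 - 10159/12559 = 9375655/100472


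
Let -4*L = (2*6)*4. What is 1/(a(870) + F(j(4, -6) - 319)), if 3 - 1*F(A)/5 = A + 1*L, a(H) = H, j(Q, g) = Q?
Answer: 1/2520 ≈ 0.00039683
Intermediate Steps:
L = -12 (L = -2*6*4/4 = -3*4 = -1/4*48 = -12)
F(A) = 75 - 5*A (F(A) = 15 - 5*(A + 1*(-12)) = 15 - 5*(A - 12) = 15 - 5*(-12 + A) = 15 + (60 - 5*A) = 75 - 5*A)
1/(a(870) + F(j(4, -6) - 319)) = 1/(870 + (75 - 5*(4 - 319))) = 1/(870 + (75 - 5*(-315))) = 1/(870 + (75 + 1575)) = 1/(870 + 1650) = 1/2520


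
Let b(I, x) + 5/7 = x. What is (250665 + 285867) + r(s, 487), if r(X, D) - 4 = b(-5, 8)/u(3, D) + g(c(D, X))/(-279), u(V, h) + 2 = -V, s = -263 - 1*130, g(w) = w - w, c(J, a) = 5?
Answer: 18778709/35 ≈ 5.3653e+5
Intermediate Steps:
b(I, x) = -5/7 + x
g(w) = 0
s = -393 (s = -263 - 130 = -393)
u(V, h) = -2 - V
r(X, D) = 89/35 (r(X, D) = 4 + ((-5/7 + 8)/(-2 - 1*3) + 0/(-279)) = 4 + (51/(7*(-2 - 3)) + 0*(-1/279)) = 4 + ((51/7)/(-5) + 0) = 4 + ((51/7)*(-⅕) + 0) = 4 + (-51/35 + 0) = 4 - 51/35 = 89/35)
(250665 + 285867) + r(s, 487) = (250665 + 285867) + 89/35 = 536532 + 89/35 = 18778709/35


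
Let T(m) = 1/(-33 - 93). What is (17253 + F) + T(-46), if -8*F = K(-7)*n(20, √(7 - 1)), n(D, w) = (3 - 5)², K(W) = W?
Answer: 1087159/63 ≈ 17257.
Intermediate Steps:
n(D, w) = 4 (n(D, w) = (-2)² = 4)
F = 7/2 (F = -(-7)*4/8 = -⅛*(-28) = 7/2 ≈ 3.5000)
T(m) = -1/126 (T(m) = 1/(-126) = -1/126)
(17253 + F) + T(-46) = (17253 + 7/2) - 1/126 = 34513/2 - 1/126 = 1087159/63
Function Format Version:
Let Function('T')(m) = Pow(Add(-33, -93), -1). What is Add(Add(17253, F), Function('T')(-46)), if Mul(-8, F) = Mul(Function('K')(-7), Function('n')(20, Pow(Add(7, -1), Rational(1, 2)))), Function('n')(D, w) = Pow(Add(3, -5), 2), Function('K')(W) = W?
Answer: Rational(1087159, 63) ≈ 17257.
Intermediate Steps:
Function('n')(D, w) = 4 (Function('n')(D, w) = Pow(-2, 2) = 4)
F = Rational(7, 2) (F = Mul(Rational(-1, 8), Mul(-7, 4)) = Mul(Rational(-1, 8), -28) = Rational(7, 2) ≈ 3.5000)
Function('T')(m) = Rational(-1, 126) (Function('T')(m) = Pow(-126, -1) = Rational(-1, 126))
Add(Add(17253, F), Function('T')(-46)) = Add(Add(17253, Rational(7, 2)), Rational(-1, 126)) = Add(Rational(34513, 2), Rational(-1, 126)) = Rational(1087159, 63)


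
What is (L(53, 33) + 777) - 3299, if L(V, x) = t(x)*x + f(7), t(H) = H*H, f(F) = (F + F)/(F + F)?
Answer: 33416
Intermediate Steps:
f(F) = 1 (f(F) = (2*F)/((2*F)) = (2*F)*(1/(2*F)) = 1)
t(H) = H²
L(V, x) = 1 + x³ (L(V, x) = x²*x + 1 = x³ + 1 = 1 + x³)
(L(53, 33) + 777) - 3299 = ((1 + 33³) + 777) - 3299 = ((1 + 35937) + 777) - 3299 = (35938 + 777) - 3299 = 36715 - 3299 = 33416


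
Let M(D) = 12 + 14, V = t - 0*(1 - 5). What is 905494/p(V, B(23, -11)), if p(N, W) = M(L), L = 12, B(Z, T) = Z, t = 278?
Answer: 452747/13 ≈ 34827.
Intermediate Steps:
V = 278 (V = 278 - 0*(1 - 5) = 278 - 0*(-4) = 278 - 1*0 = 278 + 0 = 278)
M(D) = 26
p(N, W) = 26
905494/p(V, B(23, -11)) = 905494/26 = 905494*(1/26) = 452747/13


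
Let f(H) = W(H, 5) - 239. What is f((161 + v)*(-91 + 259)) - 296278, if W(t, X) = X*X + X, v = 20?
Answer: -296487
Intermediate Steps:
W(t, X) = X + X**2 (W(t, X) = X**2 + X = X + X**2)
f(H) = -209 (f(H) = 5*(1 + 5) - 239 = 5*6 - 239 = 30 - 239 = -209)
f((161 + v)*(-91 + 259)) - 296278 = -209 - 296278 = -296487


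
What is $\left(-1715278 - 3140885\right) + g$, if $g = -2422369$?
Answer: $-7278532$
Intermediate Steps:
$\left(-1715278 - 3140885\right) + g = \left(-1715278 - 3140885\right) - 2422369 = -4856163 - 2422369 = -7278532$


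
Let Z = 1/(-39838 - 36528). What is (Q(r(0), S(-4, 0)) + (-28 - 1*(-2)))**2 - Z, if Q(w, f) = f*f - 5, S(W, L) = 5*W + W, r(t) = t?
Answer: 22682611151/76366 ≈ 2.9703e+5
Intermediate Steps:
S(W, L) = 6*W
Q(w, f) = -5 + f**2 (Q(w, f) = f**2 - 5 = -5 + f**2)
Z = -1/76366 (Z = 1/(-76366) = -1/76366 ≈ -1.3095e-5)
(Q(r(0), S(-4, 0)) + (-28 - 1*(-2)))**2 - Z = ((-5 + (6*(-4))**2) + (-28 - 1*(-2)))**2 - 1*(-1/76366) = ((-5 + (-24)**2) + (-28 + 2))**2 + 1/76366 = ((-5 + 576) - 26)**2 + 1/76366 = (571 - 26)**2 + 1/76366 = 545**2 + 1/76366 = 297025 + 1/76366 = 22682611151/76366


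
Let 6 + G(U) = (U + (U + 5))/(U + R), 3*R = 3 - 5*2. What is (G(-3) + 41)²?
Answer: 316969/256 ≈ 1238.2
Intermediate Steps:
R = -7/3 (R = (3 - 5*2)/3 = (3 - 10)/3 = (⅓)*(-7) = -7/3 ≈ -2.3333)
G(U) = -6 + (5 + 2*U)/(-7/3 + U) (G(U) = -6 + (U + (U + 5))/(U - 7/3) = -6 + (U + (5 + U))/(-7/3 + U) = -6 + (5 + 2*U)/(-7/3 + U))
(G(-3) + 41)² = (3*(19 - 4*(-3))/(-7 + 3*(-3)) + 41)² = (3*(19 + 12)/(-7 - 9) + 41)² = (3*31/(-16) + 41)² = (3*(-1/16)*31 + 41)² = (-93/16 + 41)² = (563/16)² = 316969/256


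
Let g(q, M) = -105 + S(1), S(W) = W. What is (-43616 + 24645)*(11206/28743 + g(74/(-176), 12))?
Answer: 4345914622/2211 ≈ 1.9656e+6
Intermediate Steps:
g(q, M) = -104 (g(q, M) = -105 + 1 = -104)
(-43616 + 24645)*(11206/28743 + g(74/(-176), 12)) = (-43616 + 24645)*(11206/28743 - 104) = -18971*(11206*(1/28743) - 104) = -18971*(862/2211 - 104) = -18971*(-229082/2211) = 4345914622/2211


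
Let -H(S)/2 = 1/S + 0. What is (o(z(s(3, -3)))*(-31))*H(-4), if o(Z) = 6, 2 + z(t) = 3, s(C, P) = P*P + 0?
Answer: -93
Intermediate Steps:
s(C, P) = P**2 (s(C, P) = P**2 + 0 = P**2)
z(t) = 1 (z(t) = -2 + 3 = 1)
H(S) = -2/S (H(S) = -2*(1/S + 0) = -2/S)
(o(z(s(3, -3)))*(-31))*H(-4) = (6*(-31))*(-2/(-4)) = -(-372)*(-1)/4 = -186*1/2 = -93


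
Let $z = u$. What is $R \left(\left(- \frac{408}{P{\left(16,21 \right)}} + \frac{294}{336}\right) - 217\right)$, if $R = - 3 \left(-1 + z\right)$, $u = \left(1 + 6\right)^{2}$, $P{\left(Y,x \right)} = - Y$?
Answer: $27450$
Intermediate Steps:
$u = 49$ ($u = 7^{2} = 49$)
$z = 49$
$R = -144$ ($R = - 3 \left(-1 + 49\right) = \left(-3\right) 48 = -144$)
$R \left(\left(- \frac{408}{P{\left(16,21 \right)}} + \frac{294}{336}\right) - 217\right) = - 144 \left(\left(- \frac{408}{\left(-1\right) 16} + \frac{294}{336}\right) - 217\right) = - 144 \left(\left(- \frac{408}{-16} + 294 \cdot \frac{1}{336}\right) - 217\right) = - 144 \left(\left(\left(-408\right) \left(- \frac{1}{16}\right) + \frac{7}{8}\right) - 217\right) = - 144 \left(\left(\frac{51}{2} + \frac{7}{8}\right) - 217\right) = - 144 \left(\frac{211}{8} - 217\right) = \left(-144\right) \left(- \frac{1525}{8}\right) = 27450$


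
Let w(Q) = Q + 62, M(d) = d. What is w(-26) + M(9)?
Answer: 45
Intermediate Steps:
w(Q) = 62 + Q
w(-26) + M(9) = (62 - 26) + 9 = 36 + 9 = 45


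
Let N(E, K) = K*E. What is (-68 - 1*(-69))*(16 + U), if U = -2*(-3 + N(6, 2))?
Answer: -2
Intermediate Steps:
N(E, K) = E*K
U = -18 (U = -2*(-3 + 6*2) = -2*(-3 + 12) = -2*9 = -18)
(-68 - 1*(-69))*(16 + U) = (-68 - 1*(-69))*(16 - 18) = (-68 + 69)*(-2) = 1*(-2) = -2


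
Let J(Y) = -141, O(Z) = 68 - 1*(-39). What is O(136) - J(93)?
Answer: 248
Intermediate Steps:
O(Z) = 107 (O(Z) = 68 + 39 = 107)
O(136) - J(93) = 107 - 1*(-141) = 107 + 141 = 248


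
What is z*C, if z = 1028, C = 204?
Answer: 209712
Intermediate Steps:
z*C = 1028*204 = 209712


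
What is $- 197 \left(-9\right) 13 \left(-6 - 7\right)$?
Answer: $-299637$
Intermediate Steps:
$- 197 \left(-9\right) 13 \left(-6 - 7\right) = - 197 \left(- 117 \left(-6 - 7\right)\right) = - 197 \left(\left(-117\right) \left(-13\right)\right) = \left(-197\right) 1521 = -299637$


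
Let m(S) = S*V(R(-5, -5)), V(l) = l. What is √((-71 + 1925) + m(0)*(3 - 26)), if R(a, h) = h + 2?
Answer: 3*√206 ≈ 43.058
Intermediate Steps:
R(a, h) = 2 + h
m(S) = -3*S (m(S) = S*(2 - 5) = S*(-3) = -3*S)
√((-71 + 1925) + m(0)*(3 - 26)) = √((-71 + 1925) + (-3*0)*(3 - 26)) = √(1854 + 0*(-23)) = √(1854 + 0) = √1854 = 3*√206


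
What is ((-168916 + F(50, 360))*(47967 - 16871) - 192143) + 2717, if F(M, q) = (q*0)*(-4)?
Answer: -5252801362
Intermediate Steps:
F(M, q) = 0 (F(M, q) = 0*(-4) = 0)
((-168916 + F(50, 360))*(47967 - 16871) - 192143) + 2717 = ((-168916 + 0)*(47967 - 16871) - 192143) + 2717 = (-168916*31096 - 192143) + 2717 = (-5252611936 - 192143) + 2717 = -5252804079 + 2717 = -5252801362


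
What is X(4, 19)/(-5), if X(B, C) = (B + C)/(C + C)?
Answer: -23/190 ≈ -0.12105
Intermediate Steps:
X(B, C) = (B + C)/(2*C) (X(B, C) = (B + C)/((2*C)) = (B + C)*(1/(2*C)) = (B + C)/(2*C))
X(4, 19)/(-5) = ((1/2)*(4 + 19)/19)/(-5) = ((1/2)*(1/19)*23)*(-1/5) = (23/38)*(-1/5) = -23/190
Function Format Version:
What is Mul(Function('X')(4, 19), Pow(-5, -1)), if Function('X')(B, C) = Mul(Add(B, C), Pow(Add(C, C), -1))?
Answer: Rational(-23, 190) ≈ -0.12105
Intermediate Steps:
Function('X')(B, C) = Mul(Rational(1, 2), Pow(C, -1), Add(B, C)) (Function('X')(B, C) = Mul(Add(B, C), Pow(Mul(2, C), -1)) = Mul(Add(B, C), Mul(Rational(1, 2), Pow(C, -1))) = Mul(Rational(1, 2), Pow(C, -1), Add(B, C)))
Mul(Function('X')(4, 19), Pow(-5, -1)) = Mul(Mul(Rational(1, 2), Pow(19, -1), Add(4, 19)), Pow(-5, -1)) = Mul(Mul(Rational(1, 2), Rational(1, 19), 23), Rational(-1, 5)) = Mul(Rational(23, 38), Rational(-1, 5)) = Rational(-23, 190)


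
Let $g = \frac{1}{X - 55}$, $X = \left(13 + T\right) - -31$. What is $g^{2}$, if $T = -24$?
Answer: $\frac{1}{1225} \approx 0.00081633$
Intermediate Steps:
$X = 20$ ($X = \left(13 - 24\right) - -31 = -11 + 31 = 20$)
$g = - \frac{1}{35}$ ($g = \frac{1}{20 - 55} = \frac{1}{-35} = - \frac{1}{35} \approx -0.028571$)
$g^{2} = \left(- \frac{1}{35}\right)^{2} = \frac{1}{1225}$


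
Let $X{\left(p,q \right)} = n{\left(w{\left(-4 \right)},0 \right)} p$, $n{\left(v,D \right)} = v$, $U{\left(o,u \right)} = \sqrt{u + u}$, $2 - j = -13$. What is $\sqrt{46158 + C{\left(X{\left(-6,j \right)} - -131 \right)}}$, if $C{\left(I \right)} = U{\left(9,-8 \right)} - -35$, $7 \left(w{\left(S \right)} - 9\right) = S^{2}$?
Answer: $\sqrt{46193 + 4 i} \approx 214.93 + 0.0093 i$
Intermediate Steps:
$j = 15$ ($j = 2 - -13 = 2 + 13 = 15$)
$w{\left(S \right)} = 9 + \frac{S^{2}}{7}$
$U{\left(o,u \right)} = \sqrt{2} \sqrt{u}$ ($U{\left(o,u \right)} = \sqrt{2 u} = \sqrt{2} \sqrt{u}$)
$X{\left(p,q \right)} = \frac{79 p}{7}$ ($X{\left(p,q \right)} = \left(9 + \frac{\left(-4\right)^{2}}{7}\right) p = \left(9 + \frac{1}{7} \cdot 16\right) p = \left(9 + \frac{16}{7}\right) p = \frac{79 p}{7}$)
$C{\left(I \right)} = 35 + 4 i$ ($C{\left(I \right)} = \sqrt{2} \sqrt{-8} - -35 = \sqrt{2} \cdot 2 i \sqrt{2} + 35 = 4 i + 35 = 35 + 4 i$)
$\sqrt{46158 + C{\left(X{\left(-6,j \right)} - -131 \right)}} = \sqrt{46158 + \left(35 + 4 i\right)} = \sqrt{46193 + 4 i}$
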